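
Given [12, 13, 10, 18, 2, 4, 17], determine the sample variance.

36.8095

Step 1: Compute the mean: (12 + 13 + 10 + 18 + 2 + 4 + 17) / 7 = 10.8571
Step 2: Compute squared deviations from the mean:
  (12 - 10.8571)^2 = 1.3061
  (13 - 10.8571)^2 = 4.5918
  (10 - 10.8571)^2 = 0.7347
  (18 - 10.8571)^2 = 51.0204
  (2 - 10.8571)^2 = 78.449
  (4 - 10.8571)^2 = 47.0204
  (17 - 10.8571)^2 = 37.7347
Step 3: Sum of squared deviations = 220.8571
Step 4: Sample variance = 220.8571 / 6 = 36.8095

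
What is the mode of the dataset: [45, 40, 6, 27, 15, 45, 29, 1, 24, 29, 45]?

45

Step 1: Count the frequency of each value:
  1: appears 1 time(s)
  6: appears 1 time(s)
  15: appears 1 time(s)
  24: appears 1 time(s)
  27: appears 1 time(s)
  29: appears 2 time(s)
  40: appears 1 time(s)
  45: appears 3 time(s)
Step 2: The value 45 appears most frequently (3 times).
Step 3: Mode = 45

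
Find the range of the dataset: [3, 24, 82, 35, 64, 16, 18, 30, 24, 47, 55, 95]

92

Step 1: Identify the maximum value: max = 95
Step 2: Identify the minimum value: min = 3
Step 3: Range = max - min = 95 - 3 = 92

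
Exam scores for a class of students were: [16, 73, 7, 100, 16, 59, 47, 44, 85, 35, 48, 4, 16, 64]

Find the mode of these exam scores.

16

Step 1: Count the frequency of each value:
  4: appears 1 time(s)
  7: appears 1 time(s)
  16: appears 3 time(s)
  35: appears 1 time(s)
  44: appears 1 time(s)
  47: appears 1 time(s)
  48: appears 1 time(s)
  59: appears 1 time(s)
  64: appears 1 time(s)
  73: appears 1 time(s)
  85: appears 1 time(s)
  100: appears 1 time(s)
Step 2: The value 16 appears most frequently (3 times).
Step 3: Mode = 16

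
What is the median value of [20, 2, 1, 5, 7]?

5

Step 1: Sort the data in ascending order: [1, 2, 5, 7, 20]
Step 2: The number of values is n = 5.
Step 3: Since n is odd, the median is the middle value at position 3: 5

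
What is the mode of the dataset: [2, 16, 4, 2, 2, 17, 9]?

2

Step 1: Count the frequency of each value:
  2: appears 3 time(s)
  4: appears 1 time(s)
  9: appears 1 time(s)
  16: appears 1 time(s)
  17: appears 1 time(s)
Step 2: The value 2 appears most frequently (3 times).
Step 3: Mode = 2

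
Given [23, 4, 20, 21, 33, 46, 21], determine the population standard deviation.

11.9523

Step 1: Compute the mean: 24
Step 2: Sum of squared deviations from the mean: 1000
Step 3: Population variance = 1000 / 7 = 142.8571
Step 4: Standard deviation = sqrt(142.8571) = 11.9523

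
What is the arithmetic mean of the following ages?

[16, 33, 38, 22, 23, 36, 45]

30.4286

Step 1: Sum all values: 16 + 33 + 38 + 22 + 23 + 36 + 45 = 213
Step 2: Count the number of values: n = 7
Step 3: Mean = sum / n = 213 / 7 = 30.4286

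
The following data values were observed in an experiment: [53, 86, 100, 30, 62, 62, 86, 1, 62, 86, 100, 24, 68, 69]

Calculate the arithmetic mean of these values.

63.5

Step 1: Sum all values: 53 + 86 + 100 + 30 + 62 + 62 + 86 + 1 + 62 + 86 + 100 + 24 + 68 + 69 = 889
Step 2: Count the number of values: n = 14
Step 3: Mean = sum / n = 889 / 14 = 63.5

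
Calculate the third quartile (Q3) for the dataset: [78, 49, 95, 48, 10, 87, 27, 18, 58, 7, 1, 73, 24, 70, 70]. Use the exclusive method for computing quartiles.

73

Step 1: Sort the data: [1, 7, 10, 18, 24, 27, 48, 49, 58, 70, 70, 73, 78, 87, 95]
Step 2: n = 15
Step 3: Using the exclusive quartile method:
  Q1 = 18
  Q2 (median) = 49
  Q3 = 73
  IQR = Q3 - Q1 = 73 - 18 = 55
Step 4: Q3 = 73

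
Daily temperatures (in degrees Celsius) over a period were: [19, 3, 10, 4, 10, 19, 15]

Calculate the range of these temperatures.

16

Step 1: Identify the maximum value: max = 19
Step 2: Identify the minimum value: min = 3
Step 3: Range = max - min = 19 - 3 = 16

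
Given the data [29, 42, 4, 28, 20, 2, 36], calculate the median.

28

Step 1: Sort the data in ascending order: [2, 4, 20, 28, 29, 36, 42]
Step 2: The number of values is n = 7.
Step 3: Since n is odd, the median is the middle value at position 4: 28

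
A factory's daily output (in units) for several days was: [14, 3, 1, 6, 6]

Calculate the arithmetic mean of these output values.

6

Step 1: Sum all values: 14 + 3 + 1 + 6 + 6 = 30
Step 2: Count the number of values: n = 5
Step 3: Mean = sum / n = 30 / 5 = 6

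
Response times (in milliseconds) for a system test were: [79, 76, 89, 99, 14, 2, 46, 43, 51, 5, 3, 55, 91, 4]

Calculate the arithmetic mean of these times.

46.9286

Step 1: Sum all values: 79 + 76 + 89 + 99 + 14 + 2 + 46 + 43 + 51 + 5 + 3 + 55 + 91 + 4 = 657
Step 2: Count the number of values: n = 14
Step 3: Mean = sum / n = 657 / 14 = 46.9286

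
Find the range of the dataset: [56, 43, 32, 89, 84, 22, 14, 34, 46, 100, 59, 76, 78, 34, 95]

86

Step 1: Identify the maximum value: max = 100
Step 2: Identify the minimum value: min = 14
Step 3: Range = max - min = 100 - 14 = 86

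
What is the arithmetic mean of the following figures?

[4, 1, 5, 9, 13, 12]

7.3333

Step 1: Sum all values: 4 + 1 + 5 + 9 + 13 + 12 = 44
Step 2: Count the number of values: n = 6
Step 3: Mean = sum / n = 44 / 6 = 7.3333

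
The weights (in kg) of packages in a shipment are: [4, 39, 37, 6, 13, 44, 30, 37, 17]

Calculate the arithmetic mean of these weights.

25.2222

Step 1: Sum all values: 4 + 39 + 37 + 6 + 13 + 44 + 30 + 37 + 17 = 227
Step 2: Count the number of values: n = 9
Step 3: Mean = sum / n = 227 / 9 = 25.2222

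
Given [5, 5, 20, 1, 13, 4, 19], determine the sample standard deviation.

7.6997

Step 1: Compute the mean: 9.5714
Step 2: Sum of squared deviations from the mean: 355.7143
Step 3: Sample variance = 355.7143 / 6 = 59.2857
Step 4: Standard deviation = sqrt(59.2857) = 7.6997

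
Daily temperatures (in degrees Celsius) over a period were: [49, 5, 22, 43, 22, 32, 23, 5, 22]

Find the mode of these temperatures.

22

Step 1: Count the frequency of each value:
  5: appears 2 time(s)
  22: appears 3 time(s)
  23: appears 1 time(s)
  32: appears 1 time(s)
  43: appears 1 time(s)
  49: appears 1 time(s)
Step 2: The value 22 appears most frequently (3 times).
Step 3: Mode = 22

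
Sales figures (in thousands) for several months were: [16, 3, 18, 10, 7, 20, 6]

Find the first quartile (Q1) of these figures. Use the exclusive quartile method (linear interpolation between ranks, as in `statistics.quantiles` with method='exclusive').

6

Step 1: Sort the data: [3, 6, 7, 10, 16, 18, 20]
Step 2: n = 7
Step 3: Using the exclusive quartile method:
  Q1 = 6
  Q2 (median) = 10
  Q3 = 18
  IQR = Q3 - Q1 = 18 - 6 = 12
Step 4: Q1 = 6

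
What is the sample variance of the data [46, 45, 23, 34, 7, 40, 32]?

189.619

Step 1: Compute the mean: (46 + 45 + 23 + 34 + 7 + 40 + 32) / 7 = 32.4286
Step 2: Compute squared deviations from the mean:
  (46 - 32.4286)^2 = 184.1837
  (45 - 32.4286)^2 = 158.0408
  (23 - 32.4286)^2 = 88.898
  (34 - 32.4286)^2 = 2.4694
  (7 - 32.4286)^2 = 646.6122
  (40 - 32.4286)^2 = 57.3265
  (32 - 32.4286)^2 = 0.1837
Step 3: Sum of squared deviations = 1137.7143
Step 4: Sample variance = 1137.7143 / 6 = 189.619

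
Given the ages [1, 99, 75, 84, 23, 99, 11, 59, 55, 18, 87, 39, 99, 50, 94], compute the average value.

59.5333

Step 1: Sum all values: 1 + 99 + 75 + 84 + 23 + 99 + 11 + 59 + 55 + 18 + 87 + 39 + 99 + 50 + 94 = 893
Step 2: Count the number of values: n = 15
Step 3: Mean = sum / n = 893 / 15 = 59.5333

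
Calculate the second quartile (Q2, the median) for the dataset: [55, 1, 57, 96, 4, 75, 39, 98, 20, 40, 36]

40

Step 1: Sort the data: [1, 4, 20, 36, 39, 40, 55, 57, 75, 96, 98]
Step 2: n = 11
Step 3: Q2 is the median. Since n is odd, it is the middle value at position 6: 40
Step 4: Q2 = 40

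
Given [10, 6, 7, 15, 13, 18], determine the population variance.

18.25

Step 1: Compute the mean: (10 + 6 + 7 + 15 + 13 + 18) / 6 = 11.5
Step 2: Compute squared deviations from the mean:
  (10 - 11.5)^2 = 2.25
  (6 - 11.5)^2 = 30.25
  (7 - 11.5)^2 = 20.25
  (15 - 11.5)^2 = 12.25
  (13 - 11.5)^2 = 2.25
  (18 - 11.5)^2 = 42.25
Step 3: Sum of squared deviations = 109.5
Step 4: Population variance = 109.5 / 6 = 18.25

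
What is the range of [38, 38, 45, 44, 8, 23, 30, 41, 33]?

37

Step 1: Identify the maximum value: max = 45
Step 2: Identify the minimum value: min = 8
Step 3: Range = max - min = 45 - 8 = 37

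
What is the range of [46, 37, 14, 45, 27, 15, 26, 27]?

32

Step 1: Identify the maximum value: max = 46
Step 2: Identify the minimum value: min = 14
Step 3: Range = max - min = 46 - 14 = 32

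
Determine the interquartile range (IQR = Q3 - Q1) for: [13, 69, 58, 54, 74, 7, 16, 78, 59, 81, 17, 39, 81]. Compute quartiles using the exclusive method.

59.5

Step 1: Sort the data: [7, 13, 16, 17, 39, 54, 58, 59, 69, 74, 78, 81, 81]
Step 2: n = 13
Step 3: Using the exclusive quartile method:
  Q1 = 16.5
  Q2 (median) = 58
  Q3 = 76
  IQR = Q3 - Q1 = 76 - 16.5 = 59.5
Step 4: IQR = 59.5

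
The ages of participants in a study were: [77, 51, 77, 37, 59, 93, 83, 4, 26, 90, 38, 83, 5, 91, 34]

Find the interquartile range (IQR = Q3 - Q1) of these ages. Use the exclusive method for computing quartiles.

49

Step 1: Sort the data: [4, 5, 26, 34, 37, 38, 51, 59, 77, 77, 83, 83, 90, 91, 93]
Step 2: n = 15
Step 3: Using the exclusive quartile method:
  Q1 = 34
  Q2 (median) = 59
  Q3 = 83
  IQR = Q3 - Q1 = 83 - 34 = 49
Step 4: IQR = 49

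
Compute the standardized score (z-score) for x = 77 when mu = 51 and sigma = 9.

2.8889

Step 1: Recall the z-score formula: z = (x - mu) / sigma
Step 2: Substitute values: z = (77 - 51) / 9
Step 3: z = 26 / 9 = 2.8889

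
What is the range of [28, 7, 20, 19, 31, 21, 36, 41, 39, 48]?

41

Step 1: Identify the maximum value: max = 48
Step 2: Identify the minimum value: min = 7
Step 3: Range = max - min = 48 - 7 = 41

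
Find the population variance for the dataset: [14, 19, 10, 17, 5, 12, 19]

22.7755

Step 1: Compute the mean: (14 + 19 + 10 + 17 + 5 + 12 + 19) / 7 = 13.7143
Step 2: Compute squared deviations from the mean:
  (14 - 13.7143)^2 = 0.0816
  (19 - 13.7143)^2 = 27.9388
  (10 - 13.7143)^2 = 13.7959
  (17 - 13.7143)^2 = 10.7959
  (5 - 13.7143)^2 = 75.9388
  (12 - 13.7143)^2 = 2.9388
  (19 - 13.7143)^2 = 27.9388
Step 3: Sum of squared deviations = 159.4286
Step 4: Population variance = 159.4286 / 7 = 22.7755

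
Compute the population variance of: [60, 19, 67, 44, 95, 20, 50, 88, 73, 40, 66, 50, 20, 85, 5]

714.7822

Step 1: Compute the mean: (60 + 19 + 67 + 44 + 95 + 20 + 50 + 88 + 73 + 40 + 66 + 50 + 20 + 85 + 5) / 15 = 52.1333
Step 2: Compute squared deviations from the mean:
  (60 - 52.1333)^2 = 61.8844
  (19 - 52.1333)^2 = 1097.8178
  (67 - 52.1333)^2 = 221.0178
  (44 - 52.1333)^2 = 66.1511
  (95 - 52.1333)^2 = 1837.5511
  (20 - 52.1333)^2 = 1032.5511
  (50 - 52.1333)^2 = 4.5511
  (88 - 52.1333)^2 = 1286.4178
  (73 - 52.1333)^2 = 435.4178
  (40 - 52.1333)^2 = 147.2178
  (66 - 52.1333)^2 = 192.2844
  (50 - 52.1333)^2 = 4.5511
  (20 - 52.1333)^2 = 1032.5511
  (85 - 52.1333)^2 = 1080.2178
  (5 - 52.1333)^2 = 2221.5511
Step 3: Sum of squared deviations = 10721.7333
Step 4: Population variance = 10721.7333 / 15 = 714.7822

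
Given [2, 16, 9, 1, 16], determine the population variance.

42.16

Step 1: Compute the mean: (2 + 16 + 9 + 1 + 16) / 5 = 8.8
Step 2: Compute squared deviations from the mean:
  (2 - 8.8)^2 = 46.24
  (16 - 8.8)^2 = 51.84
  (9 - 8.8)^2 = 0.04
  (1 - 8.8)^2 = 60.84
  (16 - 8.8)^2 = 51.84
Step 3: Sum of squared deviations = 210.8
Step 4: Population variance = 210.8 / 5 = 42.16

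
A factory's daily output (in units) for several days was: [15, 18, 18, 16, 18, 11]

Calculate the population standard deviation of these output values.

2.5166

Step 1: Compute the mean: 16
Step 2: Sum of squared deviations from the mean: 38
Step 3: Population variance = 38 / 6 = 6.3333
Step 4: Standard deviation = sqrt(6.3333) = 2.5166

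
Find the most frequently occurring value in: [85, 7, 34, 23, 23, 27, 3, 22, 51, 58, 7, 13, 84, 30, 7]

7

Step 1: Count the frequency of each value:
  3: appears 1 time(s)
  7: appears 3 time(s)
  13: appears 1 time(s)
  22: appears 1 time(s)
  23: appears 2 time(s)
  27: appears 1 time(s)
  30: appears 1 time(s)
  34: appears 1 time(s)
  51: appears 1 time(s)
  58: appears 1 time(s)
  84: appears 1 time(s)
  85: appears 1 time(s)
Step 2: The value 7 appears most frequently (3 times).
Step 3: Mode = 7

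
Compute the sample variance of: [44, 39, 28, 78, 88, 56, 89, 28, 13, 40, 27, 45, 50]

573.7436

Step 1: Compute the mean: (44 + 39 + 28 + 78 + 88 + 56 + 89 + 28 + 13 + 40 + 27 + 45 + 50) / 13 = 48.0769
Step 2: Compute squared deviations from the mean:
  (44 - 48.0769)^2 = 16.6213
  (39 - 48.0769)^2 = 82.3905
  (28 - 48.0769)^2 = 403.0828
  (78 - 48.0769)^2 = 895.3905
  (88 - 48.0769)^2 = 1593.8521
  (56 - 48.0769)^2 = 62.7751
  (89 - 48.0769)^2 = 1674.6982
  (28 - 48.0769)^2 = 403.0828
  (13 - 48.0769)^2 = 1230.3905
  (40 - 48.0769)^2 = 65.2367
  (27 - 48.0769)^2 = 444.2367
  (45 - 48.0769)^2 = 9.4675
  (50 - 48.0769)^2 = 3.6982
Step 3: Sum of squared deviations = 6884.9231
Step 4: Sample variance = 6884.9231 / 12 = 573.7436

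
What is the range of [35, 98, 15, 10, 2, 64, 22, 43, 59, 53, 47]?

96

Step 1: Identify the maximum value: max = 98
Step 2: Identify the minimum value: min = 2
Step 3: Range = max - min = 98 - 2 = 96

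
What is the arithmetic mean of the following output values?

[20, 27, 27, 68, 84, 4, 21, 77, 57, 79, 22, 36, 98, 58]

48.4286

Step 1: Sum all values: 20 + 27 + 27 + 68 + 84 + 4 + 21 + 77 + 57 + 79 + 22 + 36 + 98 + 58 = 678
Step 2: Count the number of values: n = 14
Step 3: Mean = sum / n = 678 / 14 = 48.4286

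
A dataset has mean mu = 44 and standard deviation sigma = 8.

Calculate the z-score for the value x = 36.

-1

Step 1: Recall the z-score formula: z = (x - mu) / sigma
Step 2: Substitute values: z = (36 - 44) / 8
Step 3: z = -8 / 8 = -1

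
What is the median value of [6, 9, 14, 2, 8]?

8

Step 1: Sort the data in ascending order: [2, 6, 8, 9, 14]
Step 2: The number of values is n = 5.
Step 3: Since n is odd, the median is the middle value at position 3: 8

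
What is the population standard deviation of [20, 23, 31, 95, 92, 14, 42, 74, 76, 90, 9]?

32.5419

Step 1: Compute the mean: 51.4545
Step 2: Sum of squared deviations from the mean: 11648.7273
Step 3: Population variance = 11648.7273 / 11 = 1058.9752
Step 4: Standard deviation = sqrt(1058.9752) = 32.5419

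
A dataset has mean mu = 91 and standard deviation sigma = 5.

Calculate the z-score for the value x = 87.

-0.8

Step 1: Recall the z-score formula: z = (x - mu) / sigma
Step 2: Substitute values: z = (87 - 91) / 5
Step 3: z = -4 / 5 = -0.8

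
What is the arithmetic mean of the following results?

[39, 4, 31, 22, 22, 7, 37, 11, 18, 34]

22.5

Step 1: Sum all values: 39 + 4 + 31 + 22 + 22 + 7 + 37 + 11 + 18 + 34 = 225
Step 2: Count the number of values: n = 10
Step 3: Mean = sum / n = 225 / 10 = 22.5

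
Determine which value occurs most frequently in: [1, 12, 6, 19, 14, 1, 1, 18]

1

Step 1: Count the frequency of each value:
  1: appears 3 time(s)
  6: appears 1 time(s)
  12: appears 1 time(s)
  14: appears 1 time(s)
  18: appears 1 time(s)
  19: appears 1 time(s)
Step 2: The value 1 appears most frequently (3 times).
Step 3: Mode = 1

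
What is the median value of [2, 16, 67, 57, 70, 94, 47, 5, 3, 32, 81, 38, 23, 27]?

35

Step 1: Sort the data in ascending order: [2, 3, 5, 16, 23, 27, 32, 38, 47, 57, 67, 70, 81, 94]
Step 2: The number of values is n = 14.
Step 3: Since n is even, the median is the average of positions 7 and 8:
  Median = (32 + 38) / 2 = 35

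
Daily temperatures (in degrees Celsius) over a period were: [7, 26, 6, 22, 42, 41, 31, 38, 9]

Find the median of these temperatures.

26

Step 1: Sort the data in ascending order: [6, 7, 9, 22, 26, 31, 38, 41, 42]
Step 2: The number of values is n = 9.
Step 3: Since n is odd, the median is the middle value at position 5: 26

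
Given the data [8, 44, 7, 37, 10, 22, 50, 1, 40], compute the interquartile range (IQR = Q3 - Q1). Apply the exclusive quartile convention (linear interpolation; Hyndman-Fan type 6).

34.5

Step 1: Sort the data: [1, 7, 8, 10, 22, 37, 40, 44, 50]
Step 2: n = 9
Step 3: Using the exclusive quartile method:
  Q1 = 7.5
  Q2 (median) = 22
  Q3 = 42
  IQR = Q3 - Q1 = 42 - 7.5 = 34.5
Step 4: IQR = 34.5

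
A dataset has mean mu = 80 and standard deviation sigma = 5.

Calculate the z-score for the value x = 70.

-2

Step 1: Recall the z-score formula: z = (x - mu) / sigma
Step 2: Substitute values: z = (70 - 80) / 5
Step 3: z = -10 / 5 = -2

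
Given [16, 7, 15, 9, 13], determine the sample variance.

15

Step 1: Compute the mean: (16 + 7 + 15 + 9 + 13) / 5 = 12
Step 2: Compute squared deviations from the mean:
  (16 - 12)^2 = 16
  (7 - 12)^2 = 25
  (15 - 12)^2 = 9
  (9 - 12)^2 = 9
  (13 - 12)^2 = 1
Step 3: Sum of squared deviations = 60
Step 4: Sample variance = 60 / 4 = 15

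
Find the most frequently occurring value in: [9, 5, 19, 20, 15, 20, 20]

20

Step 1: Count the frequency of each value:
  5: appears 1 time(s)
  9: appears 1 time(s)
  15: appears 1 time(s)
  19: appears 1 time(s)
  20: appears 3 time(s)
Step 2: The value 20 appears most frequently (3 times).
Step 3: Mode = 20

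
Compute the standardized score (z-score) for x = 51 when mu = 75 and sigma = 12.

-2

Step 1: Recall the z-score formula: z = (x - mu) / sigma
Step 2: Substitute values: z = (51 - 75) / 12
Step 3: z = -24 / 12 = -2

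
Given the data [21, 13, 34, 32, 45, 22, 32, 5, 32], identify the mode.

32

Step 1: Count the frequency of each value:
  5: appears 1 time(s)
  13: appears 1 time(s)
  21: appears 1 time(s)
  22: appears 1 time(s)
  32: appears 3 time(s)
  34: appears 1 time(s)
  45: appears 1 time(s)
Step 2: The value 32 appears most frequently (3 times).
Step 3: Mode = 32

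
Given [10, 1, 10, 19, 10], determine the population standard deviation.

5.6921

Step 1: Compute the mean: 10
Step 2: Sum of squared deviations from the mean: 162
Step 3: Population variance = 162 / 5 = 32.4
Step 4: Standard deviation = sqrt(32.4) = 5.6921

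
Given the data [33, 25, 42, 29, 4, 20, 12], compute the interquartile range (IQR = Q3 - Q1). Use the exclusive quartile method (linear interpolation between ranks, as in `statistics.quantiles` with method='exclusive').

21

Step 1: Sort the data: [4, 12, 20, 25, 29, 33, 42]
Step 2: n = 7
Step 3: Using the exclusive quartile method:
  Q1 = 12
  Q2 (median) = 25
  Q3 = 33
  IQR = Q3 - Q1 = 33 - 12 = 21
Step 4: IQR = 21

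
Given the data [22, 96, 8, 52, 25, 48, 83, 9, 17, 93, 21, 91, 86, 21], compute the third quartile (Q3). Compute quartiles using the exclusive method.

87.25

Step 1: Sort the data: [8, 9, 17, 21, 21, 22, 25, 48, 52, 83, 86, 91, 93, 96]
Step 2: n = 14
Step 3: Using the exclusive quartile method:
  Q1 = 20
  Q2 (median) = 36.5
  Q3 = 87.25
  IQR = Q3 - Q1 = 87.25 - 20 = 67.25
Step 4: Q3 = 87.25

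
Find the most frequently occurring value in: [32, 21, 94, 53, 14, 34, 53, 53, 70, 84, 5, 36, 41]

53

Step 1: Count the frequency of each value:
  5: appears 1 time(s)
  14: appears 1 time(s)
  21: appears 1 time(s)
  32: appears 1 time(s)
  34: appears 1 time(s)
  36: appears 1 time(s)
  41: appears 1 time(s)
  53: appears 3 time(s)
  70: appears 1 time(s)
  84: appears 1 time(s)
  94: appears 1 time(s)
Step 2: The value 53 appears most frequently (3 times).
Step 3: Mode = 53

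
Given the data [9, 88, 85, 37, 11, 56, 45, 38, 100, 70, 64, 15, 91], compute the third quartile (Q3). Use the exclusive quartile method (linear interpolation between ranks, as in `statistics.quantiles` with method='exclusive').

86.5

Step 1: Sort the data: [9, 11, 15, 37, 38, 45, 56, 64, 70, 85, 88, 91, 100]
Step 2: n = 13
Step 3: Using the exclusive quartile method:
  Q1 = 26
  Q2 (median) = 56
  Q3 = 86.5
  IQR = Q3 - Q1 = 86.5 - 26 = 60.5
Step 4: Q3 = 86.5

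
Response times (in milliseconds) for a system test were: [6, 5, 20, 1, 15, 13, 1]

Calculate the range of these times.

19

Step 1: Identify the maximum value: max = 20
Step 2: Identify the minimum value: min = 1
Step 3: Range = max - min = 20 - 1 = 19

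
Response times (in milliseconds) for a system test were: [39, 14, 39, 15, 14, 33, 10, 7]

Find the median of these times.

14.5

Step 1: Sort the data in ascending order: [7, 10, 14, 14, 15, 33, 39, 39]
Step 2: The number of values is n = 8.
Step 3: Since n is even, the median is the average of positions 4 and 5:
  Median = (14 + 15) / 2 = 14.5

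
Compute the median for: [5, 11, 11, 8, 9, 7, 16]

9

Step 1: Sort the data in ascending order: [5, 7, 8, 9, 11, 11, 16]
Step 2: The number of values is n = 7.
Step 3: Since n is odd, the median is the middle value at position 4: 9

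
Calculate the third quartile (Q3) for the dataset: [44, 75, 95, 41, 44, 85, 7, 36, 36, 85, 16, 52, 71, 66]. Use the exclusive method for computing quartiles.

77.5

Step 1: Sort the data: [7, 16, 36, 36, 41, 44, 44, 52, 66, 71, 75, 85, 85, 95]
Step 2: n = 14
Step 3: Using the exclusive quartile method:
  Q1 = 36
  Q2 (median) = 48
  Q3 = 77.5
  IQR = Q3 - Q1 = 77.5 - 36 = 41.5
Step 4: Q3 = 77.5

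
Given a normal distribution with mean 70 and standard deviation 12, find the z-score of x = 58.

-1

Step 1: Recall the z-score formula: z = (x - mu) / sigma
Step 2: Substitute values: z = (58 - 70) / 12
Step 3: z = -12 / 12 = -1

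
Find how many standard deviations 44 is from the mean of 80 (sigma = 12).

-3

Step 1: Recall the z-score formula: z = (x - mu) / sigma
Step 2: Substitute values: z = (44 - 80) / 12
Step 3: z = -36 / 12 = -3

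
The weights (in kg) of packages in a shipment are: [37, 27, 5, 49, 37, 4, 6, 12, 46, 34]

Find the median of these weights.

30.5

Step 1: Sort the data in ascending order: [4, 5, 6, 12, 27, 34, 37, 37, 46, 49]
Step 2: The number of values is n = 10.
Step 3: Since n is even, the median is the average of positions 5 and 6:
  Median = (27 + 34) / 2 = 30.5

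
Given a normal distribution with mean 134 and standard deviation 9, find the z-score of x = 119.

-1.6667

Step 1: Recall the z-score formula: z = (x - mu) / sigma
Step 2: Substitute values: z = (119 - 134) / 9
Step 3: z = -15 / 9 = -1.6667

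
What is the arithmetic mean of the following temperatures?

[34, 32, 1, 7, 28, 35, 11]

21.1429

Step 1: Sum all values: 34 + 32 + 1 + 7 + 28 + 35 + 11 = 148
Step 2: Count the number of values: n = 7
Step 3: Mean = sum / n = 148 / 7 = 21.1429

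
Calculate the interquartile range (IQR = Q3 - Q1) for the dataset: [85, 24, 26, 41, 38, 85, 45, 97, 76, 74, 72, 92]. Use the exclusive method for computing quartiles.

46.25

Step 1: Sort the data: [24, 26, 38, 41, 45, 72, 74, 76, 85, 85, 92, 97]
Step 2: n = 12
Step 3: Using the exclusive quartile method:
  Q1 = 38.75
  Q2 (median) = 73
  Q3 = 85
  IQR = Q3 - Q1 = 85 - 38.75 = 46.25
Step 4: IQR = 46.25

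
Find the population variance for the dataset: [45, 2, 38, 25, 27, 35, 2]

247.2653

Step 1: Compute the mean: (45 + 2 + 38 + 25 + 27 + 35 + 2) / 7 = 24.8571
Step 2: Compute squared deviations from the mean:
  (45 - 24.8571)^2 = 405.7347
  (2 - 24.8571)^2 = 522.449
  (38 - 24.8571)^2 = 172.7347
  (25 - 24.8571)^2 = 0.0204
  (27 - 24.8571)^2 = 4.5918
  (35 - 24.8571)^2 = 102.8776
  (2 - 24.8571)^2 = 522.449
Step 3: Sum of squared deviations = 1730.8571
Step 4: Population variance = 1730.8571 / 7 = 247.2653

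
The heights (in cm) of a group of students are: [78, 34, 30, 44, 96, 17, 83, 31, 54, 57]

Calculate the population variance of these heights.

613.84

Step 1: Compute the mean: (78 + 34 + 30 + 44 + 96 + 17 + 83 + 31 + 54 + 57) / 10 = 52.4
Step 2: Compute squared deviations from the mean:
  (78 - 52.4)^2 = 655.36
  (34 - 52.4)^2 = 338.56
  (30 - 52.4)^2 = 501.76
  (44 - 52.4)^2 = 70.56
  (96 - 52.4)^2 = 1900.96
  (17 - 52.4)^2 = 1253.16
  (83 - 52.4)^2 = 936.36
  (31 - 52.4)^2 = 457.96
  (54 - 52.4)^2 = 2.56
  (57 - 52.4)^2 = 21.16
Step 3: Sum of squared deviations = 6138.4
Step 4: Population variance = 6138.4 / 10 = 613.84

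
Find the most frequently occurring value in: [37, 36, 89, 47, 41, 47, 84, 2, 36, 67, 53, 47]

47

Step 1: Count the frequency of each value:
  2: appears 1 time(s)
  36: appears 2 time(s)
  37: appears 1 time(s)
  41: appears 1 time(s)
  47: appears 3 time(s)
  53: appears 1 time(s)
  67: appears 1 time(s)
  84: appears 1 time(s)
  89: appears 1 time(s)
Step 2: The value 47 appears most frequently (3 times).
Step 3: Mode = 47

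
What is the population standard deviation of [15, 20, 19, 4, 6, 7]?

6.414

Step 1: Compute the mean: 11.8333
Step 2: Sum of squared deviations from the mean: 246.8333
Step 3: Population variance = 246.8333 / 6 = 41.1389
Step 4: Standard deviation = sqrt(41.1389) = 6.414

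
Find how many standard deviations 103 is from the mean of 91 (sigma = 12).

1

Step 1: Recall the z-score formula: z = (x - mu) / sigma
Step 2: Substitute values: z = (103 - 91) / 12
Step 3: z = 12 / 12 = 1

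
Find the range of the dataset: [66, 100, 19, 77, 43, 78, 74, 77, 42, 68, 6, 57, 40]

94

Step 1: Identify the maximum value: max = 100
Step 2: Identify the minimum value: min = 6
Step 3: Range = max - min = 100 - 6 = 94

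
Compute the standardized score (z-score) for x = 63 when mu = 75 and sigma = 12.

-1

Step 1: Recall the z-score formula: z = (x - mu) / sigma
Step 2: Substitute values: z = (63 - 75) / 12
Step 3: z = -12 / 12 = -1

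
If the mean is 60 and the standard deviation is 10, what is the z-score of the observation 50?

-1

Step 1: Recall the z-score formula: z = (x - mu) / sigma
Step 2: Substitute values: z = (50 - 60) / 10
Step 3: z = -10 / 10 = -1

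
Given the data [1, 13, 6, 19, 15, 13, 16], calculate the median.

13

Step 1: Sort the data in ascending order: [1, 6, 13, 13, 15, 16, 19]
Step 2: The number of values is n = 7.
Step 3: Since n is odd, the median is the middle value at position 4: 13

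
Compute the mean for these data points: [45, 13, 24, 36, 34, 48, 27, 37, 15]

31

Step 1: Sum all values: 45 + 13 + 24 + 36 + 34 + 48 + 27 + 37 + 15 = 279
Step 2: Count the number of values: n = 9
Step 3: Mean = sum / n = 279 / 9 = 31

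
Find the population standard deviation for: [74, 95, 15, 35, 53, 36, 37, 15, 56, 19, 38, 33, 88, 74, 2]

27.0522

Step 1: Compute the mean: 44.6667
Step 2: Sum of squared deviations from the mean: 10977.3333
Step 3: Population variance = 10977.3333 / 15 = 731.8222
Step 4: Standard deviation = sqrt(731.8222) = 27.0522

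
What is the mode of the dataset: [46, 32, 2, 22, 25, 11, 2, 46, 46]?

46

Step 1: Count the frequency of each value:
  2: appears 2 time(s)
  11: appears 1 time(s)
  22: appears 1 time(s)
  25: appears 1 time(s)
  32: appears 1 time(s)
  46: appears 3 time(s)
Step 2: The value 46 appears most frequently (3 times).
Step 3: Mode = 46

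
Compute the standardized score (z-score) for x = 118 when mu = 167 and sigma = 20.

-2.45

Step 1: Recall the z-score formula: z = (x - mu) / sigma
Step 2: Substitute values: z = (118 - 167) / 20
Step 3: z = -49 / 20 = -2.45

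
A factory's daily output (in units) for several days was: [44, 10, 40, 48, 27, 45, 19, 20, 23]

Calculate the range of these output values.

38

Step 1: Identify the maximum value: max = 48
Step 2: Identify the minimum value: min = 10
Step 3: Range = max - min = 48 - 10 = 38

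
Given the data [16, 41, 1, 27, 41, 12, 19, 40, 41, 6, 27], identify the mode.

41

Step 1: Count the frequency of each value:
  1: appears 1 time(s)
  6: appears 1 time(s)
  12: appears 1 time(s)
  16: appears 1 time(s)
  19: appears 1 time(s)
  27: appears 2 time(s)
  40: appears 1 time(s)
  41: appears 3 time(s)
Step 2: The value 41 appears most frequently (3 times).
Step 3: Mode = 41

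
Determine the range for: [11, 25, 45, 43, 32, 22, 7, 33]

38

Step 1: Identify the maximum value: max = 45
Step 2: Identify the minimum value: min = 7
Step 3: Range = max - min = 45 - 7 = 38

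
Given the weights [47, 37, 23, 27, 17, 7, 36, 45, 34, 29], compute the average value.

30.2

Step 1: Sum all values: 47 + 37 + 23 + 27 + 17 + 7 + 36 + 45 + 34 + 29 = 302
Step 2: Count the number of values: n = 10
Step 3: Mean = sum / n = 302 / 10 = 30.2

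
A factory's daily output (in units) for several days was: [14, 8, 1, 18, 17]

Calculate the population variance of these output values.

40.24

Step 1: Compute the mean: (14 + 8 + 1 + 18 + 17) / 5 = 11.6
Step 2: Compute squared deviations from the mean:
  (14 - 11.6)^2 = 5.76
  (8 - 11.6)^2 = 12.96
  (1 - 11.6)^2 = 112.36
  (18 - 11.6)^2 = 40.96
  (17 - 11.6)^2 = 29.16
Step 3: Sum of squared deviations = 201.2
Step 4: Population variance = 201.2 / 5 = 40.24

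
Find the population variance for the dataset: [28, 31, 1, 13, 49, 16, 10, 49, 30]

249.7284

Step 1: Compute the mean: (28 + 31 + 1 + 13 + 49 + 16 + 10 + 49 + 30) / 9 = 25.2222
Step 2: Compute squared deviations from the mean:
  (28 - 25.2222)^2 = 7.716
  (31 - 25.2222)^2 = 33.3827
  (1 - 25.2222)^2 = 586.716
  (13 - 25.2222)^2 = 149.3827
  (49 - 25.2222)^2 = 565.3827
  (16 - 25.2222)^2 = 85.0494
  (10 - 25.2222)^2 = 231.716
  (49 - 25.2222)^2 = 565.3827
  (30 - 25.2222)^2 = 22.8272
Step 3: Sum of squared deviations = 2247.5556
Step 4: Population variance = 2247.5556 / 9 = 249.7284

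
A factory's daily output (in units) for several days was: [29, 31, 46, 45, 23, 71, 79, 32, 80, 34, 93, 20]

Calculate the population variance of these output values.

588.2431

Step 1: Compute the mean: (29 + 31 + 46 + 45 + 23 + 71 + 79 + 32 + 80 + 34 + 93 + 20) / 12 = 48.5833
Step 2: Compute squared deviations from the mean:
  (29 - 48.5833)^2 = 383.5069
  (31 - 48.5833)^2 = 309.1736
  (46 - 48.5833)^2 = 6.6736
  (45 - 48.5833)^2 = 12.8403
  (23 - 48.5833)^2 = 654.5069
  (71 - 48.5833)^2 = 502.5069
  (79 - 48.5833)^2 = 925.1736
  (32 - 48.5833)^2 = 275.0069
  (80 - 48.5833)^2 = 987.0069
  (34 - 48.5833)^2 = 212.6736
  (93 - 48.5833)^2 = 1972.8403
  (20 - 48.5833)^2 = 817.0069
Step 3: Sum of squared deviations = 7058.9167
Step 4: Population variance = 7058.9167 / 12 = 588.2431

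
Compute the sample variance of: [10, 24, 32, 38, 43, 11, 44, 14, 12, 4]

224.8444

Step 1: Compute the mean: (10 + 24 + 32 + 38 + 43 + 11 + 44 + 14 + 12 + 4) / 10 = 23.2
Step 2: Compute squared deviations from the mean:
  (10 - 23.2)^2 = 174.24
  (24 - 23.2)^2 = 0.64
  (32 - 23.2)^2 = 77.44
  (38 - 23.2)^2 = 219.04
  (43 - 23.2)^2 = 392.04
  (11 - 23.2)^2 = 148.84
  (44 - 23.2)^2 = 432.64
  (14 - 23.2)^2 = 84.64
  (12 - 23.2)^2 = 125.44
  (4 - 23.2)^2 = 368.64
Step 3: Sum of squared deviations = 2023.6
Step 4: Sample variance = 2023.6 / 9 = 224.8444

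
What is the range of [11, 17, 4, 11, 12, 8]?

13

Step 1: Identify the maximum value: max = 17
Step 2: Identify the minimum value: min = 4
Step 3: Range = max - min = 17 - 4 = 13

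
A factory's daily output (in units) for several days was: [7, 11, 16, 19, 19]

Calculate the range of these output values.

12

Step 1: Identify the maximum value: max = 19
Step 2: Identify the minimum value: min = 7
Step 3: Range = max - min = 19 - 7 = 12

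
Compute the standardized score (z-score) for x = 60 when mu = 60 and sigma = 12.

0

Step 1: Recall the z-score formula: z = (x - mu) / sigma
Step 2: Substitute values: z = (60 - 60) / 12
Step 3: z = 0 / 12 = 0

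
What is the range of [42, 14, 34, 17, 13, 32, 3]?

39

Step 1: Identify the maximum value: max = 42
Step 2: Identify the minimum value: min = 3
Step 3: Range = max - min = 42 - 3 = 39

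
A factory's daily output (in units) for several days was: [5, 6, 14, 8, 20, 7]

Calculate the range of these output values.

15

Step 1: Identify the maximum value: max = 20
Step 2: Identify the minimum value: min = 5
Step 3: Range = max - min = 20 - 5 = 15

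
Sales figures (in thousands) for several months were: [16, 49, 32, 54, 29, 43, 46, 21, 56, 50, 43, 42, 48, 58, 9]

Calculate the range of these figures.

49

Step 1: Identify the maximum value: max = 58
Step 2: Identify the minimum value: min = 9
Step 3: Range = max - min = 58 - 9 = 49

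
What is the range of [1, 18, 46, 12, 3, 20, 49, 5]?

48

Step 1: Identify the maximum value: max = 49
Step 2: Identify the minimum value: min = 1
Step 3: Range = max - min = 49 - 1 = 48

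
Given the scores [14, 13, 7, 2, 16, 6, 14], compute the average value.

10.2857

Step 1: Sum all values: 14 + 13 + 7 + 2 + 16 + 6 + 14 = 72
Step 2: Count the number of values: n = 7
Step 3: Mean = sum / n = 72 / 7 = 10.2857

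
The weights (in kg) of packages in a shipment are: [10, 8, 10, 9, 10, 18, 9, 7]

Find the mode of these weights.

10

Step 1: Count the frequency of each value:
  7: appears 1 time(s)
  8: appears 1 time(s)
  9: appears 2 time(s)
  10: appears 3 time(s)
  18: appears 1 time(s)
Step 2: The value 10 appears most frequently (3 times).
Step 3: Mode = 10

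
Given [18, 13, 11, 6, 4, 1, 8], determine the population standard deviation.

5.3376

Step 1: Compute the mean: 8.7143
Step 2: Sum of squared deviations from the mean: 199.4286
Step 3: Population variance = 199.4286 / 7 = 28.4898
Step 4: Standard deviation = sqrt(28.4898) = 5.3376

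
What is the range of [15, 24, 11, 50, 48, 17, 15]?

39

Step 1: Identify the maximum value: max = 50
Step 2: Identify the minimum value: min = 11
Step 3: Range = max - min = 50 - 11 = 39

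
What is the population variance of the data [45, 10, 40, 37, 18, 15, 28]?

157.9592

Step 1: Compute the mean: (45 + 10 + 40 + 37 + 18 + 15 + 28) / 7 = 27.5714
Step 2: Compute squared deviations from the mean:
  (45 - 27.5714)^2 = 303.7551
  (10 - 27.5714)^2 = 308.7551
  (40 - 27.5714)^2 = 154.4694
  (37 - 27.5714)^2 = 88.898
  (18 - 27.5714)^2 = 91.6122
  (15 - 27.5714)^2 = 158.0408
  (28 - 27.5714)^2 = 0.1837
Step 3: Sum of squared deviations = 1105.7143
Step 4: Population variance = 1105.7143 / 7 = 157.9592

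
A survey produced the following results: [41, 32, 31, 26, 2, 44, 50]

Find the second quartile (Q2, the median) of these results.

32

Step 1: Sort the data: [2, 26, 31, 32, 41, 44, 50]
Step 2: n = 7
Step 3: Q2 is the median. Since n is odd, it is the middle value at position 4: 32
Step 4: Q2 = 32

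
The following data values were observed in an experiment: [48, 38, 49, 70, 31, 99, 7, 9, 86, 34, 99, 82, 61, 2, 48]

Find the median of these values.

48

Step 1: Sort the data in ascending order: [2, 7, 9, 31, 34, 38, 48, 48, 49, 61, 70, 82, 86, 99, 99]
Step 2: The number of values is n = 15.
Step 3: Since n is odd, the median is the middle value at position 8: 48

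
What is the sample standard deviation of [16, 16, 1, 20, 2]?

8.8318

Step 1: Compute the mean: 11
Step 2: Sum of squared deviations from the mean: 312
Step 3: Sample variance = 312 / 4 = 78
Step 4: Standard deviation = sqrt(78) = 8.8318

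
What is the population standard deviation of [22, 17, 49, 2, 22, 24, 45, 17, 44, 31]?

14.1283

Step 1: Compute the mean: 27.3
Step 2: Sum of squared deviations from the mean: 1996.1
Step 3: Population variance = 1996.1 / 10 = 199.61
Step 4: Standard deviation = sqrt(199.61) = 14.1283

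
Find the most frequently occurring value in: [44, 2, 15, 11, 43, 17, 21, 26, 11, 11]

11

Step 1: Count the frequency of each value:
  2: appears 1 time(s)
  11: appears 3 time(s)
  15: appears 1 time(s)
  17: appears 1 time(s)
  21: appears 1 time(s)
  26: appears 1 time(s)
  43: appears 1 time(s)
  44: appears 1 time(s)
Step 2: The value 11 appears most frequently (3 times).
Step 3: Mode = 11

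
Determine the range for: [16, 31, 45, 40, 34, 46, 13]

33

Step 1: Identify the maximum value: max = 46
Step 2: Identify the minimum value: min = 13
Step 3: Range = max - min = 46 - 13 = 33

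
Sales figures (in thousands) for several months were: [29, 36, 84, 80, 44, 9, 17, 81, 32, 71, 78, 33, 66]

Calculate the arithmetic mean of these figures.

50.7692

Step 1: Sum all values: 29 + 36 + 84 + 80 + 44 + 9 + 17 + 81 + 32 + 71 + 78 + 33 + 66 = 660
Step 2: Count the number of values: n = 13
Step 3: Mean = sum / n = 660 / 13 = 50.7692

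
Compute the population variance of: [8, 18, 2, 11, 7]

27.76

Step 1: Compute the mean: (8 + 18 + 2 + 11 + 7) / 5 = 9.2
Step 2: Compute squared deviations from the mean:
  (8 - 9.2)^2 = 1.44
  (18 - 9.2)^2 = 77.44
  (2 - 9.2)^2 = 51.84
  (11 - 9.2)^2 = 3.24
  (7 - 9.2)^2 = 4.84
Step 3: Sum of squared deviations = 138.8
Step 4: Population variance = 138.8 / 5 = 27.76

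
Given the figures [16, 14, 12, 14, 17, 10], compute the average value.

13.8333

Step 1: Sum all values: 16 + 14 + 12 + 14 + 17 + 10 = 83
Step 2: Count the number of values: n = 6
Step 3: Mean = sum / n = 83 / 6 = 13.8333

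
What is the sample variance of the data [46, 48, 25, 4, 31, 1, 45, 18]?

347.3571

Step 1: Compute the mean: (46 + 48 + 25 + 4 + 31 + 1 + 45 + 18) / 8 = 27.25
Step 2: Compute squared deviations from the mean:
  (46 - 27.25)^2 = 351.5625
  (48 - 27.25)^2 = 430.5625
  (25 - 27.25)^2 = 5.0625
  (4 - 27.25)^2 = 540.5625
  (31 - 27.25)^2 = 14.0625
  (1 - 27.25)^2 = 689.0625
  (45 - 27.25)^2 = 315.0625
  (18 - 27.25)^2 = 85.5625
Step 3: Sum of squared deviations = 2431.5
Step 4: Sample variance = 2431.5 / 7 = 347.3571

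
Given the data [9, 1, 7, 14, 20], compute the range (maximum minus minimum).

19

Step 1: Identify the maximum value: max = 20
Step 2: Identify the minimum value: min = 1
Step 3: Range = max - min = 20 - 1 = 19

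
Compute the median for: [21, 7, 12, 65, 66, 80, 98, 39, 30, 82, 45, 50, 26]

45

Step 1: Sort the data in ascending order: [7, 12, 21, 26, 30, 39, 45, 50, 65, 66, 80, 82, 98]
Step 2: The number of values is n = 13.
Step 3: Since n is odd, the median is the middle value at position 7: 45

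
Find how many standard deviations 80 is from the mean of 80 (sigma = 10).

0

Step 1: Recall the z-score formula: z = (x - mu) / sigma
Step 2: Substitute values: z = (80 - 80) / 10
Step 3: z = 0 / 10 = 0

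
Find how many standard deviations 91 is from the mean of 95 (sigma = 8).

-0.5

Step 1: Recall the z-score formula: z = (x - mu) / sigma
Step 2: Substitute values: z = (91 - 95) / 8
Step 3: z = -4 / 8 = -0.5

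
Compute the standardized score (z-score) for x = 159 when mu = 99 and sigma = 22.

2.7273

Step 1: Recall the z-score formula: z = (x - mu) / sigma
Step 2: Substitute values: z = (159 - 99) / 22
Step 3: z = 60 / 22 = 2.7273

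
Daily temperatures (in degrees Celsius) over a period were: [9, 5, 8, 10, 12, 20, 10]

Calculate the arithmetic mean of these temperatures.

10.5714

Step 1: Sum all values: 9 + 5 + 8 + 10 + 12 + 20 + 10 = 74
Step 2: Count the number of values: n = 7
Step 3: Mean = sum / n = 74 / 7 = 10.5714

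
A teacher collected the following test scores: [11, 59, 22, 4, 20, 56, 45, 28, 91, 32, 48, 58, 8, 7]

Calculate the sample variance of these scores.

650.2253

Step 1: Compute the mean: (11 + 59 + 22 + 4 + 20 + 56 + 45 + 28 + 91 + 32 + 48 + 58 + 8 + 7) / 14 = 34.9286
Step 2: Compute squared deviations from the mean:
  (11 - 34.9286)^2 = 572.5765
  (59 - 34.9286)^2 = 579.4337
  (22 - 34.9286)^2 = 167.148
  (4 - 34.9286)^2 = 956.5765
  (20 - 34.9286)^2 = 222.8622
  (56 - 34.9286)^2 = 444.0051
  (45 - 34.9286)^2 = 101.4337
  (28 - 34.9286)^2 = 48.0051
  (91 - 34.9286)^2 = 3144.0051
  (32 - 34.9286)^2 = 8.5765
  (48 - 34.9286)^2 = 170.8622
  (58 - 34.9286)^2 = 532.2908
  (8 - 34.9286)^2 = 725.148
  (7 - 34.9286)^2 = 780.0051
Step 3: Sum of squared deviations = 8452.9286
Step 4: Sample variance = 8452.9286 / 13 = 650.2253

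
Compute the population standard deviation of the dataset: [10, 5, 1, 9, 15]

4.7329

Step 1: Compute the mean: 8
Step 2: Sum of squared deviations from the mean: 112
Step 3: Population variance = 112 / 5 = 22.4
Step 4: Standard deviation = sqrt(22.4) = 4.7329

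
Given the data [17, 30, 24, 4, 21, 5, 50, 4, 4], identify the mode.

4

Step 1: Count the frequency of each value:
  4: appears 3 time(s)
  5: appears 1 time(s)
  17: appears 1 time(s)
  21: appears 1 time(s)
  24: appears 1 time(s)
  30: appears 1 time(s)
  50: appears 1 time(s)
Step 2: The value 4 appears most frequently (3 times).
Step 3: Mode = 4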